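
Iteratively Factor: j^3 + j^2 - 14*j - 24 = (j + 2)*(j^2 - j - 12) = (j + 2)*(j + 3)*(j - 4)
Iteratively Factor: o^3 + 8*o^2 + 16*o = (o + 4)*(o^2 + 4*o) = o*(o + 4)*(o + 4)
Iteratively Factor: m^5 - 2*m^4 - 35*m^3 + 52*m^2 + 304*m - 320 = (m - 1)*(m^4 - m^3 - 36*m^2 + 16*m + 320) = (m - 1)*(m + 4)*(m^3 - 5*m^2 - 16*m + 80) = (m - 4)*(m - 1)*(m + 4)*(m^2 - m - 20) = (m - 5)*(m - 4)*(m - 1)*(m + 4)*(m + 4)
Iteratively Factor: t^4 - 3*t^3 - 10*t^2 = (t)*(t^3 - 3*t^2 - 10*t) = t*(t + 2)*(t^2 - 5*t) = t*(t - 5)*(t + 2)*(t)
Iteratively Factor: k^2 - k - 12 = (k + 3)*(k - 4)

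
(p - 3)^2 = p^2 - 6*p + 9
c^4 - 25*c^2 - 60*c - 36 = (c - 6)*(c + 1)*(c + 2)*(c + 3)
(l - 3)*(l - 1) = l^2 - 4*l + 3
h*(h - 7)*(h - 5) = h^3 - 12*h^2 + 35*h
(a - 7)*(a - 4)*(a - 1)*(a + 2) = a^4 - 10*a^3 + 15*a^2 + 50*a - 56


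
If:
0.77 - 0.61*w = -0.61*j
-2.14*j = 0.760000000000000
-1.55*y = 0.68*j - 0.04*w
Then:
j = -0.36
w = 0.91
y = 0.18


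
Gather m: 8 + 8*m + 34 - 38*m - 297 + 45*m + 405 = 15*m + 150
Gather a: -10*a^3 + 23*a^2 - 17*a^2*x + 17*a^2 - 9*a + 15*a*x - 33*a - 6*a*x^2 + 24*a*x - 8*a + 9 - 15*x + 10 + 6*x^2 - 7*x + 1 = -10*a^3 + a^2*(40 - 17*x) + a*(-6*x^2 + 39*x - 50) + 6*x^2 - 22*x + 20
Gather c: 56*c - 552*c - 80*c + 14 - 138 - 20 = -576*c - 144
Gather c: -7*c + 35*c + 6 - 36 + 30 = 28*c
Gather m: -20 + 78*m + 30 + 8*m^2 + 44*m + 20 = 8*m^2 + 122*m + 30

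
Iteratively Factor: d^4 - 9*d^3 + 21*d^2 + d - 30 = (d - 3)*(d^3 - 6*d^2 + 3*d + 10) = (d - 5)*(d - 3)*(d^2 - d - 2) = (d - 5)*(d - 3)*(d - 2)*(d + 1)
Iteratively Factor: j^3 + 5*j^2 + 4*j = (j)*(j^2 + 5*j + 4) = j*(j + 1)*(j + 4)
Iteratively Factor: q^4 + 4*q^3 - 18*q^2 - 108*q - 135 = (q - 5)*(q^3 + 9*q^2 + 27*q + 27) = (q - 5)*(q + 3)*(q^2 + 6*q + 9) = (q - 5)*(q + 3)^2*(q + 3)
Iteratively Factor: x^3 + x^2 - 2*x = (x + 2)*(x^2 - x) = x*(x + 2)*(x - 1)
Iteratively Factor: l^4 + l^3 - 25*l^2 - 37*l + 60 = (l + 3)*(l^3 - 2*l^2 - 19*l + 20) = (l - 1)*(l + 3)*(l^2 - l - 20) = (l - 5)*(l - 1)*(l + 3)*(l + 4)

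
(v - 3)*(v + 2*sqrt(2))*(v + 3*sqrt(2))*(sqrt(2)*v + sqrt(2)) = sqrt(2)*v^4 - 2*sqrt(2)*v^3 + 10*v^3 - 20*v^2 + 9*sqrt(2)*v^2 - 24*sqrt(2)*v - 30*v - 36*sqrt(2)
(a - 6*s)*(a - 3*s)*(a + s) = a^3 - 8*a^2*s + 9*a*s^2 + 18*s^3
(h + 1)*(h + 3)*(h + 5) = h^3 + 9*h^2 + 23*h + 15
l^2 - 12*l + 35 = (l - 7)*(l - 5)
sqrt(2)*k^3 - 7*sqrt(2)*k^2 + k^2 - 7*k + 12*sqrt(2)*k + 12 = (k - 4)*(k - 3)*(sqrt(2)*k + 1)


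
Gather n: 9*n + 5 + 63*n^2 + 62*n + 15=63*n^2 + 71*n + 20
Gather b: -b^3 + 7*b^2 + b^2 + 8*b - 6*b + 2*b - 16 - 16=-b^3 + 8*b^2 + 4*b - 32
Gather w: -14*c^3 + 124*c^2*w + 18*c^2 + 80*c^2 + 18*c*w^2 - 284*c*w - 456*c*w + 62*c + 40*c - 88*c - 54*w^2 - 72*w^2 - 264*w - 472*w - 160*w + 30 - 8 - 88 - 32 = -14*c^3 + 98*c^2 + 14*c + w^2*(18*c - 126) + w*(124*c^2 - 740*c - 896) - 98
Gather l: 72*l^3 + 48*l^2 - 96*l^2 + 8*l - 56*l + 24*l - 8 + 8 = 72*l^3 - 48*l^2 - 24*l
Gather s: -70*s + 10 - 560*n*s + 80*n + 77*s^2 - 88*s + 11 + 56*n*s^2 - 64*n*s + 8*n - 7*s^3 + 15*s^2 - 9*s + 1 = 88*n - 7*s^3 + s^2*(56*n + 92) + s*(-624*n - 167) + 22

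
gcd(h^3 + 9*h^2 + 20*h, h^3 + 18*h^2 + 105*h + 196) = h + 4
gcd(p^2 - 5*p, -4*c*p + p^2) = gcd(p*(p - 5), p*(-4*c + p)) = p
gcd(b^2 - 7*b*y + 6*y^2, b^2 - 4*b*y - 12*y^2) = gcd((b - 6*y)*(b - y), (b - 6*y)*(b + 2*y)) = -b + 6*y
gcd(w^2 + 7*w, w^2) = w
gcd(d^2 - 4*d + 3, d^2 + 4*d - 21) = d - 3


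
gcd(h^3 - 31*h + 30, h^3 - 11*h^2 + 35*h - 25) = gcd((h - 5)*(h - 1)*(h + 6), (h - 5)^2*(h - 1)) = h^2 - 6*h + 5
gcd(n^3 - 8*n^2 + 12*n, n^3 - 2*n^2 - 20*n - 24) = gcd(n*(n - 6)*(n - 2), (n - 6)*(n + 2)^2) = n - 6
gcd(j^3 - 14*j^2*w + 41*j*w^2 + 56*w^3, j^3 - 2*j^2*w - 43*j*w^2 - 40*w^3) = -j^2 + 7*j*w + 8*w^2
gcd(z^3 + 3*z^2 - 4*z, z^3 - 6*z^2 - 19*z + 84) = z + 4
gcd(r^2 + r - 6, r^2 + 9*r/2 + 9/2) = r + 3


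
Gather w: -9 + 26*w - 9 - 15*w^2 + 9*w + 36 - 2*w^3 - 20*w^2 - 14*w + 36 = -2*w^3 - 35*w^2 + 21*w + 54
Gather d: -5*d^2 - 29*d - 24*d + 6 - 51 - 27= -5*d^2 - 53*d - 72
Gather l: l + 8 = l + 8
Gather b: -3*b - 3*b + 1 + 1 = 2 - 6*b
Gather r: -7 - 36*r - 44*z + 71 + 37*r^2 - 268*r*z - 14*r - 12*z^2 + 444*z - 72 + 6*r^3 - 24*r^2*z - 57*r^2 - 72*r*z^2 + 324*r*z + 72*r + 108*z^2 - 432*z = 6*r^3 + r^2*(-24*z - 20) + r*(-72*z^2 + 56*z + 22) + 96*z^2 - 32*z - 8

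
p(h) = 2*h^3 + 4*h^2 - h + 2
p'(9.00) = 557.00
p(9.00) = 1775.00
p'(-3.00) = 29.00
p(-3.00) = -13.00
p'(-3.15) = 33.34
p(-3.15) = -17.67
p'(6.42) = 297.66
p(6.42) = 689.66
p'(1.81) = 33.14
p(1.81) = 25.15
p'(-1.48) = 0.30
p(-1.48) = 5.76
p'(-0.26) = -2.67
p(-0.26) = 2.50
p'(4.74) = 171.73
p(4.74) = 300.12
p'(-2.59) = 18.53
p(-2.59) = -3.33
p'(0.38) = 2.91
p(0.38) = 2.31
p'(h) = 6*h^2 + 8*h - 1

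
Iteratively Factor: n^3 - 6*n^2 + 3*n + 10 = (n - 2)*(n^2 - 4*n - 5) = (n - 5)*(n - 2)*(n + 1)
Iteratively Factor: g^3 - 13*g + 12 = (g - 1)*(g^2 + g - 12) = (g - 1)*(g + 4)*(g - 3)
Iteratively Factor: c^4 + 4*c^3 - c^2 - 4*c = (c - 1)*(c^3 + 5*c^2 + 4*c) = (c - 1)*(c + 1)*(c^2 + 4*c) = c*(c - 1)*(c + 1)*(c + 4)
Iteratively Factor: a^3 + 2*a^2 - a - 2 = (a - 1)*(a^2 + 3*a + 2) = (a - 1)*(a + 1)*(a + 2)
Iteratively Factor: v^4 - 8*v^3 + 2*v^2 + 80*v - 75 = (v - 5)*(v^3 - 3*v^2 - 13*v + 15) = (v - 5)^2*(v^2 + 2*v - 3) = (v - 5)^2*(v - 1)*(v + 3)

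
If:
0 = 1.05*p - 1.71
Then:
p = 1.63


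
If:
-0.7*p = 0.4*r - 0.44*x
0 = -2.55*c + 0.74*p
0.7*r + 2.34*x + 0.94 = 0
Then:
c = 0.736742697078832*x + 0.222681072428972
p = 2.53877551020408*x + 0.76734693877551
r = -3.34285714285714*x - 1.34285714285714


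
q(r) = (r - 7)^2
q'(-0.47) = -14.94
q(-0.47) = 55.80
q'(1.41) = -11.18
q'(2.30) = -9.40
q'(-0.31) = -14.62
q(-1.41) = 70.73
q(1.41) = 31.25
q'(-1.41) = -16.82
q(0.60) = 40.96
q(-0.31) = 53.44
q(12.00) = 25.00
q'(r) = 2*r - 14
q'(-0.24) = -14.48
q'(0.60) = -12.80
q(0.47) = 42.64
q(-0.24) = 52.42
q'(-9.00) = -32.00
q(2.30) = 22.09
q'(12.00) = 10.00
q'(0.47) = -13.06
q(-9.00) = 256.00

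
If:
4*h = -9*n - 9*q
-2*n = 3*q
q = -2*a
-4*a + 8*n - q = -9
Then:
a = -9/22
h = 81/88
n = -27/22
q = 9/11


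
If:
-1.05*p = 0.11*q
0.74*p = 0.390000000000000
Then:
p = 0.53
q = -5.03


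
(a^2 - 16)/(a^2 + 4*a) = (a - 4)/a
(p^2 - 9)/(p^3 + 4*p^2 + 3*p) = (p - 3)/(p*(p + 1))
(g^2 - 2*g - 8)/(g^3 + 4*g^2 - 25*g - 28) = (g + 2)/(g^2 + 8*g + 7)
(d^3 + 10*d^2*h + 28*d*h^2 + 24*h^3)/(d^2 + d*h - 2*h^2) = (d^2 + 8*d*h + 12*h^2)/(d - h)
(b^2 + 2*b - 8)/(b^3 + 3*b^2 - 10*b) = (b + 4)/(b*(b + 5))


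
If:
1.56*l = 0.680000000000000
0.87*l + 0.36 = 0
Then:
No Solution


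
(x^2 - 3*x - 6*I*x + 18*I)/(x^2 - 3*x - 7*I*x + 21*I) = (x - 6*I)/(x - 7*I)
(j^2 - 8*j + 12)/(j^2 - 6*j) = (j - 2)/j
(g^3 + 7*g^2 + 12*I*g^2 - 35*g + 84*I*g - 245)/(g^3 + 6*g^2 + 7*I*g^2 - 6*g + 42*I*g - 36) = (g^3 + g^2*(7 + 12*I) + g*(-35 + 84*I) - 245)/(g^3 + g^2*(6 + 7*I) + g*(-6 + 42*I) - 36)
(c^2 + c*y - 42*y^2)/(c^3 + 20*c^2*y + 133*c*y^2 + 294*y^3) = (c - 6*y)/(c^2 + 13*c*y + 42*y^2)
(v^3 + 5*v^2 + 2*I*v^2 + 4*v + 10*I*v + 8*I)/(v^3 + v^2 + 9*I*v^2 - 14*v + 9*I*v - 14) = (v + 4)/(v + 7*I)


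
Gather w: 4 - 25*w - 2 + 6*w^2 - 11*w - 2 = 6*w^2 - 36*w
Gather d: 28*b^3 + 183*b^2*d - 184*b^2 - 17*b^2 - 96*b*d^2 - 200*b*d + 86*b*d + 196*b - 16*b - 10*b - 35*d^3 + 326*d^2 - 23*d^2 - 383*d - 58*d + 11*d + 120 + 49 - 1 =28*b^3 - 201*b^2 + 170*b - 35*d^3 + d^2*(303 - 96*b) + d*(183*b^2 - 114*b - 430) + 168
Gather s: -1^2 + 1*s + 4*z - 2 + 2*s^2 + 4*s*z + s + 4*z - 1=2*s^2 + s*(4*z + 2) + 8*z - 4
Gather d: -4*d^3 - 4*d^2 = -4*d^3 - 4*d^2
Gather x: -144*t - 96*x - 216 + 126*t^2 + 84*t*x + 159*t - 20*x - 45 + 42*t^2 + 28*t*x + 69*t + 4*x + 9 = 168*t^2 + 84*t + x*(112*t - 112) - 252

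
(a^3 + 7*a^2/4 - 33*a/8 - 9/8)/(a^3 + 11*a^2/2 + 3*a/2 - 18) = (a + 1/4)/(a + 4)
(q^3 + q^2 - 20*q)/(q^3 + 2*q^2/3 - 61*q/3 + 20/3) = 3*q/(3*q - 1)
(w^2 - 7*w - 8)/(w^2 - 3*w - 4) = (w - 8)/(w - 4)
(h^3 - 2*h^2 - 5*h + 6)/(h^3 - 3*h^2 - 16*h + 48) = (h^2 + h - 2)/(h^2 - 16)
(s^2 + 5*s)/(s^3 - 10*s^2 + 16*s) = (s + 5)/(s^2 - 10*s + 16)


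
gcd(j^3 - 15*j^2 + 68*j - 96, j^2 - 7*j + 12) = j^2 - 7*j + 12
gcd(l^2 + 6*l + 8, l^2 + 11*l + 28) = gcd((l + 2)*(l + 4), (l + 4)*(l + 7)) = l + 4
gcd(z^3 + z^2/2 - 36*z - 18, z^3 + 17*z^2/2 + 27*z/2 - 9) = z + 6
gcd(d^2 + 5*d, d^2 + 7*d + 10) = d + 5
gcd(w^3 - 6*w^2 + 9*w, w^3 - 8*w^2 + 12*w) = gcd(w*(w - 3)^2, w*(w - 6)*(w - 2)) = w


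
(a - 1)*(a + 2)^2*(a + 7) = a^4 + 10*a^3 + 21*a^2 - 4*a - 28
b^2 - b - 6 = (b - 3)*(b + 2)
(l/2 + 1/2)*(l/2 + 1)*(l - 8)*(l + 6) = l^4/4 + l^3/4 - 13*l^2 - 37*l - 24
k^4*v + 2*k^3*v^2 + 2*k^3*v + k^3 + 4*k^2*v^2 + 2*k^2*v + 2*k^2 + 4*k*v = k*(k + 2)*(k + 2*v)*(k*v + 1)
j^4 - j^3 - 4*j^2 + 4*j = j*(j - 2)*(j - 1)*(j + 2)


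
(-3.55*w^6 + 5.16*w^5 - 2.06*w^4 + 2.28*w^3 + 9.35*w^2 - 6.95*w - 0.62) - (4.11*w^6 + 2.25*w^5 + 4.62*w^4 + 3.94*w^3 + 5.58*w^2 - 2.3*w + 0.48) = -7.66*w^6 + 2.91*w^5 - 6.68*w^4 - 1.66*w^3 + 3.77*w^2 - 4.65*w - 1.1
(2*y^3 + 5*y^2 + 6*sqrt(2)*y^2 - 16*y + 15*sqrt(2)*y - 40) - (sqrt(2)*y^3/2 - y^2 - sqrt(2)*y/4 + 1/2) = -sqrt(2)*y^3/2 + 2*y^3 + 6*y^2 + 6*sqrt(2)*y^2 - 16*y + 61*sqrt(2)*y/4 - 81/2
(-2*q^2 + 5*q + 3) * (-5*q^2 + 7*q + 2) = 10*q^4 - 39*q^3 + 16*q^2 + 31*q + 6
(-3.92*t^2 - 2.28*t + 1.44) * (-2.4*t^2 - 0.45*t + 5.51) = 9.408*t^4 + 7.236*t^3 - 24.0292*t^2 - 13.2108*t + 7.9344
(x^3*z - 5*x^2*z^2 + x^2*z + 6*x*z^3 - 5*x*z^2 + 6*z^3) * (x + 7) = x^4*z - 5*x^3*z^2 + 8*x^3*z + 6*x^2*z^3 - 40*x^2*z^2 + 7*x^2*z + 48*x*z^3 - 35*x*z^2 + 42*z^3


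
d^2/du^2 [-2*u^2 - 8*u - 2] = -4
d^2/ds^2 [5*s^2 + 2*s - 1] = 10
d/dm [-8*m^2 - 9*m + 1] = -16*m - 9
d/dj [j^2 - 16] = 2*j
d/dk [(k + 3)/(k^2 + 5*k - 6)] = (k^2 + 5*k - (k + 3)*(2*k + 5) - 6)/(k^2 + 5*k - 6)^2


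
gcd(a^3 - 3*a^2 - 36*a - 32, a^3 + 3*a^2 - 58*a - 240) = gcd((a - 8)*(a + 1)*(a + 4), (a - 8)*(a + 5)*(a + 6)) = a - 8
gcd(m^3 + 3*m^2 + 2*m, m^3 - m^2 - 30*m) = m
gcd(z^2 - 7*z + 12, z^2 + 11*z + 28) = 1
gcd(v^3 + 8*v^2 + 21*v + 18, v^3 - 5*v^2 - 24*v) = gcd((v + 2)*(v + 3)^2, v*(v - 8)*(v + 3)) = v + 3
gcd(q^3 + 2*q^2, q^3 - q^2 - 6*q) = q^2 + 2*q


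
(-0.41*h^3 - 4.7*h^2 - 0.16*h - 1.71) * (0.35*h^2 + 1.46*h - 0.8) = -0.1435*h^5 - 2.2436*h^4 - 6.59*h^3 + 2.9279*h^2 - 2.3686*h + 1.368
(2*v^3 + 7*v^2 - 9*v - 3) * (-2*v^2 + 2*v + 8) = -4*v^5 - 10*v^4 + 48*v^3 + 44*v^2 - 78*v - 24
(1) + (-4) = -3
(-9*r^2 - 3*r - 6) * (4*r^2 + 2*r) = -36*r^4 - 30*r^3 - 30*r^2 - 12*r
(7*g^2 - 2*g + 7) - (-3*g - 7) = 7*g^2 + g + 14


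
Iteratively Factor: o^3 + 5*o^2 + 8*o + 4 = (o + 2)*(o^2 + 3*o + 2) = (o + 1)*(o + 2)*(o + 2)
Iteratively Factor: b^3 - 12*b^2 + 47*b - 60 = (b - 5)*(b^2 - 7*b + 12) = (b - 5)*(b - 3)*(b - 4)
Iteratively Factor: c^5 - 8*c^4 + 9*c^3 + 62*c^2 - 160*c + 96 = (c - 2)*(c^4 - 6*c^3 - 3*c^2 + 56*c - 48) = (c - 2)*(c - 1)*(c^3 - 5*c^2 - 8*c + 48) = (c - 4)*(c - 2)*(c - 1)*(c^2 - c - 12) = (c - 4)^2*(c - 2)*(c - 1)*(c + 3)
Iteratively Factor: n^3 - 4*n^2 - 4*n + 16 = (n - 4)*(n^2 - 4) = (n - 4)*(n - 2)*(n + 2)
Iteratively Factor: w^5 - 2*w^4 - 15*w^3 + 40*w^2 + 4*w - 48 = (w - 2)*(w^4 - 15*w^2 + 10*w + 24) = (w - 2)*(w + 1)*(w^3 - w^2 - 14*w + 24) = (w - 3)*(w - 2)*(w + 1)*(w^2 + 2*w - 8) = (w - 3)*(w - 2)*(w + 1)*(w + 4)*(w - 2)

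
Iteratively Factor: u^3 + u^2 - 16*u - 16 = (u - 4)*(u^2 + 5*u + 4) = (u - 4)*(u + 4)*(u + 1)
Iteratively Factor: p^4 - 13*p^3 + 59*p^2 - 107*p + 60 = (p - 3)*(p^3 - 10*p^2 + 29*p - 20) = (p - 3)*(p - 1)*(p^2 - 9*p + 20) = (p - 4)*(p - 3)*(p - 1)*(p - 5)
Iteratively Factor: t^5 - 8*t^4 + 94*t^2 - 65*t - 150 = (t + 1)*(t^4 - 9*t^3 + 9*t^2 + 85*t - 150) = (t + 1)*(t + 3)*(t^3 - 12*t^2 + 45*t - 50) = (t - 5)*(t + 1)*(t + 3)*(t^2 - 7*t + 10) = (t - 5)^2*(t + 1)*(t + 3)*(t - 2)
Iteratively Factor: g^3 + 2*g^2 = (g)*(g^2 + 2*g) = g^2*(g + 2)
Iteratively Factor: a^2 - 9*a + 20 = (a - 5)*(a - 4)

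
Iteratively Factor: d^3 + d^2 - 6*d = (d - 2)*(d^2 + 3*d) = (d - 2)*(d + 3)*(d)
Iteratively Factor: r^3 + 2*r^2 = (r)*(r^2 + 2*r) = r*(r + 2)*(r)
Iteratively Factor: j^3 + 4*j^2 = (j + 4)*(j^2) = j*(j + 4)*(j)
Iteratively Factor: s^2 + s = (s + 1)*(s)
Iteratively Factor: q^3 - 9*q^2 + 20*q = (q)*(q^2 - 9*q + 20) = q*(q - 4)*(q - 5)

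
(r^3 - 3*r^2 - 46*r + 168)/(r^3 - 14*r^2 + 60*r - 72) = (r^2 + 3*r - 28)/(r^2 - 8*r + 12)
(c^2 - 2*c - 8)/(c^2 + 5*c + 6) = (c - 4)/(c + 3)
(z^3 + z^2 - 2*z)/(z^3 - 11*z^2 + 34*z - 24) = z*(z + 2)/(z^2 - 10*z + 24)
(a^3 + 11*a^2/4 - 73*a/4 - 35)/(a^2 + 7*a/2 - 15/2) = (4*a^2 - 9*a - 28)/(2*(2*a - 3))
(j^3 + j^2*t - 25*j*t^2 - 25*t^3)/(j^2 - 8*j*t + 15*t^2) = (-j^2 - 6*j*t - 5*t^2)/(-j + 3*t)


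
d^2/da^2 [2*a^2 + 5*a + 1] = 4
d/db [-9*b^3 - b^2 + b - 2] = -27*b^2 - 2*b + 1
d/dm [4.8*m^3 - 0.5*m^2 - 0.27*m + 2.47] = 14.4*m^2 - 1.0*m - 0.27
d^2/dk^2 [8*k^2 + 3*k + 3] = 16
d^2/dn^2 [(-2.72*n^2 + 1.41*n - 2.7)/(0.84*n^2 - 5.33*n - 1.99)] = (1.77635683940025e-15*n^4 - 22.366176*n^3 - 38.7112320000001*n^2 + 86.672376*n - 213.888538)/(0.592704*n^6 - 11.282544*n^5 + 67.377996*n^4 - 97.961669*n^3 - 159.621681*n^2 - 63.321999*n - 7.880599)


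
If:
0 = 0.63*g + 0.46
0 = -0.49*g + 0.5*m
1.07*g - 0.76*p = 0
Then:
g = -0.73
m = -0.72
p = -1.03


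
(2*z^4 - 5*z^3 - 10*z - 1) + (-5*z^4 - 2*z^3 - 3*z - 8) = -3*z^4 - 7*z^3 - 13*z - 9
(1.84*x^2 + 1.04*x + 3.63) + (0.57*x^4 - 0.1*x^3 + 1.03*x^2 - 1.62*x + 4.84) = 0.57*x^4 - 0.1*x^3 + 2.87*x^2 - 0.58*x + 8.47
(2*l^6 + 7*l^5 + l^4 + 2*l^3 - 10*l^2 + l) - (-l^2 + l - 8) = 2*l^6 + 7*l^5 + l^4 + 2*l^3 - 9*l^2 + 8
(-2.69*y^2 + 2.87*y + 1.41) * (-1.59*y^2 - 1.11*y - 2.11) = 4.2771*y^4 - 1.5774*y^3 + 0.2483*y^2 - 7.6208*y - 2.9751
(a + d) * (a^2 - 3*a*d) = a^3 - 2*a^2*d - 3*a*d^2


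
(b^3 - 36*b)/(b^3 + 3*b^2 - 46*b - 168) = b*(b - 6)/(b^2 - 3*b - 28)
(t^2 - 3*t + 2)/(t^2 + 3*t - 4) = (t - 2)/(t + 4)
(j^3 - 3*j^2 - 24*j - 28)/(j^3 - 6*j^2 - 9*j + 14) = (j + 2)/(j - 1)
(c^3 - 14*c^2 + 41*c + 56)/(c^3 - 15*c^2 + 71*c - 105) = (c^2 - 7*c - 8)/(c^2 - 8*c + 15)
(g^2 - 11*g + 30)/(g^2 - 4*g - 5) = (g - 6)/(g + 1)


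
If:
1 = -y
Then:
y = -1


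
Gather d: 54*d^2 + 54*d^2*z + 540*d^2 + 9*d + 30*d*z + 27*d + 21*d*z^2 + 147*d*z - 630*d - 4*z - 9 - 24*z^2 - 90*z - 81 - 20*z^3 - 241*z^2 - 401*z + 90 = d^2*(54*z + 594) + d*(21*z^2 + 177*z - 594) - 20*z^3 - 265*z^2 - 495*z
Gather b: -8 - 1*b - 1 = -b - 9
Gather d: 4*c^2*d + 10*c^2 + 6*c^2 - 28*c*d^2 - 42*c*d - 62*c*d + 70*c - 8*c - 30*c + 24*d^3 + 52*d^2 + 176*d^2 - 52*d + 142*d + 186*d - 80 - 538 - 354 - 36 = 16*c^2 + 32*c + 24*d^3 + d^2*(228 - 28*c) + d*(4*c^2 - 104*c + 276) - 1008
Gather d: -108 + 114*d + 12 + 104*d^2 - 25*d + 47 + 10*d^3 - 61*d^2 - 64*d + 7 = 10*d^3 + 43*d^2 + 25*d - 42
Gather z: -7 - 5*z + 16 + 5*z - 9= 0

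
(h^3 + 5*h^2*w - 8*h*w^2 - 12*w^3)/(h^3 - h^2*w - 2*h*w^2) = (h + 6*w)/h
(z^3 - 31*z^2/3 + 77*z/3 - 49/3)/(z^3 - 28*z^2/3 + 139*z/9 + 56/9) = 3*(3*z^2 - 10*z + 7)/(9*z^2 - 21*z - 8)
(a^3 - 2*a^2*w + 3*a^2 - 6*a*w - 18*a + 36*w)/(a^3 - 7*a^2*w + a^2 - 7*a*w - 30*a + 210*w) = (-a^2 + 2*a*w + 3*a - 6*w)/(-a^2 + 7*a*w + 5*a - 35*w)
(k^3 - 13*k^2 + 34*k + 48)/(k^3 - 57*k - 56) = (k - 6)/(k + 7)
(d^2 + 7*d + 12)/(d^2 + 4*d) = (d + 3)/d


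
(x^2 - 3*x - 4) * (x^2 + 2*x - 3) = x^4 - x^3 - 13*x^2 + x + 12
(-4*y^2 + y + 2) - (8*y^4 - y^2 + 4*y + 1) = -8*y^4 - 3*y^2 - 3*y + 1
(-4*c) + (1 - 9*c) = 1 - 13*c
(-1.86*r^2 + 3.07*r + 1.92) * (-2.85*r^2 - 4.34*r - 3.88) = 5.301*r^4 - 0.677099999999999*r^3 - 11.579*r^2 - 20.2444*r - 7.4496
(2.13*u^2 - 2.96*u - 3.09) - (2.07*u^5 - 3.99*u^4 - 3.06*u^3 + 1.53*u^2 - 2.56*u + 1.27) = -2.07*u^5 + 3.99*u^4 + 3.06*u^3 + 0.6*u^2 - 0.4*u - 4.36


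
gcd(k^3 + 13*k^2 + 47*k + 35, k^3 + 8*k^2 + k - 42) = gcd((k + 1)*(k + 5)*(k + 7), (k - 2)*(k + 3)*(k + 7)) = k + 7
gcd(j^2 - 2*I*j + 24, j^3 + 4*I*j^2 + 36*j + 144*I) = j^2 - 2*I*j + 24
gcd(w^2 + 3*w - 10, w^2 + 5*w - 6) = 1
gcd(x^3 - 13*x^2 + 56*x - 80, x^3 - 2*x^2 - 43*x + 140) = x^2 - 9*x + 20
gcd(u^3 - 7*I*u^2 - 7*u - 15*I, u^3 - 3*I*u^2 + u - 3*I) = u^2 - 2*I*u + 3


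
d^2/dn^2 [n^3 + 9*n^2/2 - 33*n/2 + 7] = 6*n + 9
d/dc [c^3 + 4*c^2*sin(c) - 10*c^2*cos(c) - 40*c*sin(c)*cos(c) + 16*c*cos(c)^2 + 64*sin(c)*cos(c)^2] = 10*c^2*sin(c) + 4*c^2*cos(c) + 3*c^2 + 8*c*sin(c) - 16*c*sin(2*c) - 20*c*cos(c) - 40*c*cos(2*c) - 20*sin(2*c) + 16*cos(c) + 8*cos(2*c) + 48*cos(3*c) + 8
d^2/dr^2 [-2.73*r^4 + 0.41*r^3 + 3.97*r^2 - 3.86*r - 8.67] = -32.76*r^2 + 2.46*r + 7.94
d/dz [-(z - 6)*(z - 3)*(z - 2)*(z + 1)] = 2*z*(-2*z^2 + 15*z - 25)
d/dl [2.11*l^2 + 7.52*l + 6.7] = 4.22*l + 7.52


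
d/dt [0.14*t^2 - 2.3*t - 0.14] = 0.28*t - 2.3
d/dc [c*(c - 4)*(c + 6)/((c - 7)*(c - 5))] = (c^4 - 24*c^3 + 105*c^2 + 140*c - 840)/(c^4 - 24*c^3 + 214*c^2 - 840*c + 1225)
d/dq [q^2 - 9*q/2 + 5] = 2*q - 9/2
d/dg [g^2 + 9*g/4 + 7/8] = 2*g + 9/4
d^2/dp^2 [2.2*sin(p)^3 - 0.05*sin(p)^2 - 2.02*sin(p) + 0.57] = 0.370000000000003*sin(p) + 4.95*sin(3*p) - 0.1*cos(2*p)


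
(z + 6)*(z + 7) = z^2 + 13*z + 42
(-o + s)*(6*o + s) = -6*o^2 + 5*o*s + s^2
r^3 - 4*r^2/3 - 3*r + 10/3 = (r - 2)*(r - 1)*(r + 5/3)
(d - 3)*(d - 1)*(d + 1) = d^3 - 3*d^2 - d + 3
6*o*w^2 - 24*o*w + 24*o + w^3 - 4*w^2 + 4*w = (6*o + w)*(w - 2)^2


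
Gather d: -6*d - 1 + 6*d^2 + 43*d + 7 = 6*d^2 + 37*d + 6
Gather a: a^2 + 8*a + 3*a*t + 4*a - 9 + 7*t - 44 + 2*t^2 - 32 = a^2 + a*(3*t + 12) + 2*t^2 + 7*t - 85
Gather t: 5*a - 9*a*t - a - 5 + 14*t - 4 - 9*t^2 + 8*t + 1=4*a - 9*t^2 + t*(22 - 9*a) - 8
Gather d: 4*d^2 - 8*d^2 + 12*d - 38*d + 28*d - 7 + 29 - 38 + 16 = -4*d^2 + 2*d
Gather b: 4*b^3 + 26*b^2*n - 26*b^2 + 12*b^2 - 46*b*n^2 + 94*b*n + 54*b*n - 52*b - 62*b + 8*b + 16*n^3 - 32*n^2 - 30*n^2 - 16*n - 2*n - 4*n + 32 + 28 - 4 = 4*b^3 + b^2*(26*n - 14) + b*(-46*n^2 + 148*n - 106) + 16*n^3 - 62*n^2 - 22*n + 56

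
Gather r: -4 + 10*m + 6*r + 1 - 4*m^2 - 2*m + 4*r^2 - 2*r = -4*m^2 + 8*m + 4*r^2 + 4*r - 3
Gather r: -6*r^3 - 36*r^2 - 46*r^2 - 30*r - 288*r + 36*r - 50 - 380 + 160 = -6*r^3 - 82*r^2 - 282*r - 270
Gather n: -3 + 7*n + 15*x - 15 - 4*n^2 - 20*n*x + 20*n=-4*n^2 + n*(27 - 20*x) + 15*x - 18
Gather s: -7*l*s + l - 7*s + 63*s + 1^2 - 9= l + s*(56 - 7*l) - 8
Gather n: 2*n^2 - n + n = 2*n^2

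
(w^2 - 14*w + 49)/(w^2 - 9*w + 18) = (w^2 - 14*w + 49)/(w^2 - 9*w + 18)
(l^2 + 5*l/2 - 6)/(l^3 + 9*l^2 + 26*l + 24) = (l - 3/2)/(l^2 + 5*l + 6)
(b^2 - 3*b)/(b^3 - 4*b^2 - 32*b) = (3 - b)/(-b^2 + 4*b + 32)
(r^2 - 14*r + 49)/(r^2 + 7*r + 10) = (r^2 - 14*r + 49)/(r^2 + 7*r + 10)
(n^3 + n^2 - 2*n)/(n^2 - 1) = n*(n + 2)/(n + 1)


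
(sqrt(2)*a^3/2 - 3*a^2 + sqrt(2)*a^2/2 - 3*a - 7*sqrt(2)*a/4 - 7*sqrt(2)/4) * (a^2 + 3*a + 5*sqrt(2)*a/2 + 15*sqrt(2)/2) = sqrt(2)*a^5/2 - a^4/2 + 2*sqrt(2)*a^4 - 31*sqrt(2)*a^3/4 - 2*a^3 - 37*sqrt(2)*a^2 - 41*a^2/4 - 111*sqrt(2)*a/4 - 35*a - 105/4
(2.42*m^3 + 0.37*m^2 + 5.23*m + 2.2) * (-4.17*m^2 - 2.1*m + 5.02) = -10.0914*m^5 - 6.6249*m^4 - 10.4377*m^3 - 18.2996*m^2 + 21.6346*m + 11.044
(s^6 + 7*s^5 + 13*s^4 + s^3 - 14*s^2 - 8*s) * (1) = s^6 + 7*s^5 + 13*s^4 + s^3 - 14*s^2 - 8*s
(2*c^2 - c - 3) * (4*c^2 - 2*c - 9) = 8*c^4 - 8*c^3 - 28*c^2 + 15*c + 27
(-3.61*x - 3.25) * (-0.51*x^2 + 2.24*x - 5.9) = 1.8411*x^3 - 6.4289*x^2 + 14.019*x + 19.175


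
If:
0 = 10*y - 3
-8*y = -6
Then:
No Solution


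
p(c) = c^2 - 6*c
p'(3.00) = 0.00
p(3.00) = -9.00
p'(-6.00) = -18.00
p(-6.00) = 72.00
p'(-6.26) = -18.52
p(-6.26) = 76.75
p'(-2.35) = -10.70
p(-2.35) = 19.62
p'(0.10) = -5.80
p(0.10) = -0.59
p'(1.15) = -3.70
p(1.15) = -5.58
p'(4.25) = 2.50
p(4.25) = -7.44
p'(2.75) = -0.50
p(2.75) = -8.94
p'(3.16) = 0.32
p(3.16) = -8.97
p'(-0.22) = -6.44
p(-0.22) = 1.37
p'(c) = 2*c - 6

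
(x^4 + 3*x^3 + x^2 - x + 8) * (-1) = -x^4 - 3*x^3 - x^2 + x - 8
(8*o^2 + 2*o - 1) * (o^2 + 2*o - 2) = 8*o^4 + 18*o^3 - 13*o^2 - 6*o + 2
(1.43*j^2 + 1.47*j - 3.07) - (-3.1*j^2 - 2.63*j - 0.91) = 4.53*j^2 + 4.1*j - 2.16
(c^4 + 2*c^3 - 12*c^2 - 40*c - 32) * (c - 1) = c^5 + c^4 - 14*c^3 - 28*c^2 + 8*c + 32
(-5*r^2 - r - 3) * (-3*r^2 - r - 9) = 15*r^4 + 8*r^3 + 55*r^2 + 12*r + 27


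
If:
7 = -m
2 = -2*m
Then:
No Solution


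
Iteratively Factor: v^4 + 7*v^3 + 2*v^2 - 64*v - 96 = (v + 4)*(v^3 + 3*v^2 - 10*v - 24) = (v - 3)*(v + 4)*(v^2 + 6*v + 8) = (v - 3)*(v + 2)*(v + 4)*(v + 4)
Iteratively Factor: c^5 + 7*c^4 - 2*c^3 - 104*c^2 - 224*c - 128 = (c + 4)*(c^4 + 3*c^3 - 14*c^2 - 48*c - 32) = (c + 1)*(c + 4)*(c^3 + 2*c^2 - 16*c - 32) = (c - 4)*(c + 1)*(c + 4)*(c^2 + 6*c + 8) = (c - 4)*(c + 1)*(c + 2)*(c + 4)*(c + 4)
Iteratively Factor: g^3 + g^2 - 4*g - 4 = (g + 2)*(g^2 - g - 2) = (g + 1)*(g + 2)*(g - 2)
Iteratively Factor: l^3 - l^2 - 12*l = (l - 4)*(l^2 + 3*l) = l*(l - 4)*(l + 3)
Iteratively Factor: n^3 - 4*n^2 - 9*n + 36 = (n - 3)*(n^2 - n - 12) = (n - 3)*(n + 3)*(n - 4)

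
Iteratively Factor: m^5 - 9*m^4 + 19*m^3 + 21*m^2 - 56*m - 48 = (m + 1)*(m^4 - 10*m^3 + 29*m^2 - 8*m - 48) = (m - 3)*(m + 1)*(m^3 - 7*m^2 + 8*m + 16) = (m - 4)*(m - 3)*(m + 1)*(m^2 - 3*m - 4) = (m - 4)*(m - 3)*(m + 1)^2*(m - 4)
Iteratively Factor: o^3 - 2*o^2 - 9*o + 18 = (o - 3)*(o^2 + o - 6) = (o - 3)*(o + 3)*(o - 2)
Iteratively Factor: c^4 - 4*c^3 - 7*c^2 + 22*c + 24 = (c - 4)*(c^3 - 7*c - 6) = (c - 4)*(c + 2)*(c^2 - 2*c - 3) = (c - 4)*(c + 1)*(c + 2)*(c - 3)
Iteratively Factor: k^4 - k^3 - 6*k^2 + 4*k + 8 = (k + 2)*(k^3 - 3*k^2 + 4) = (k + 1)*(k + 2)*(k^2 - 4*k + 4) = (k - 2)*(k + 1)*(k + 2)*(k - 2)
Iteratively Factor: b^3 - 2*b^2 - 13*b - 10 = (b + 2)*(b^2 - 4*b - 5) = (b - 5)*(b + 2)*(b + 1)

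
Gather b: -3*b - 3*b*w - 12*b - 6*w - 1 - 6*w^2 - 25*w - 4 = b*(-3*w - 15) - 6*w^2 - 31*w - 5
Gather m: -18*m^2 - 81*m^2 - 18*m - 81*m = -99*m^2 - 99*m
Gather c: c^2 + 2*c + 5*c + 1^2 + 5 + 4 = c^2 + 7*c + 10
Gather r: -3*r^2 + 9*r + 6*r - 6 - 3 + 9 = -3*r^2 + 15*r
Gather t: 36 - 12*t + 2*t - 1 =35 - 10*t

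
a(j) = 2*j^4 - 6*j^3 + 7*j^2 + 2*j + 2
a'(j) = 8*j^3 - 18*j^2 + 14*j + 2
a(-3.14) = 444.92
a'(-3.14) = -467.11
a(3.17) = 89.51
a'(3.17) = 120.34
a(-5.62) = 3272.03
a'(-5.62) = -2065.23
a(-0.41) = 2.83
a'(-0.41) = -7.32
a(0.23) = 2.76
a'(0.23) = 4.37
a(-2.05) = 114.33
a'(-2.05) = -171.27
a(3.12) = 83.67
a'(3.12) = 113.43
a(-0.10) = 1.88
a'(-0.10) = 0.41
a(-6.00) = 4130.00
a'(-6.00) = -2458.00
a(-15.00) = 123047.00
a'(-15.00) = -31258.00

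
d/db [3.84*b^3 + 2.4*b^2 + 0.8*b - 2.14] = 11.52*b^2 + 4.8*b + 0.8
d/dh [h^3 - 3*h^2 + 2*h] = 3*h^2 - 6*h + 2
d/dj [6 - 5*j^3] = -15*j^2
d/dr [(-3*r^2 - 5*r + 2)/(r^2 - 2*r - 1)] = (11*r^2 + 2*r + 9)/(r^4 - 4*r^3 + 2*r^2 + 4*r + 1)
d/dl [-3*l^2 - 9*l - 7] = -6*l - 9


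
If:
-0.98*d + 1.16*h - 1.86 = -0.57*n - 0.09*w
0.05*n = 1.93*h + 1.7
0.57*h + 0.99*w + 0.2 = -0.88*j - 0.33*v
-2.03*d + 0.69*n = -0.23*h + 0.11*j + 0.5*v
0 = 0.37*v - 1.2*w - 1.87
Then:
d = 0.889899970008217 - 1.64962929719578*w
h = -0.0736826142497135*w - 0.718759089430617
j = -2.29348997744083*w - 1.65698313279817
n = 6.25589914797819 - 2.84414891003894*w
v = 3.24324324324324*w + 5.05405405405405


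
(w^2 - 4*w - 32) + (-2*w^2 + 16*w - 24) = -w^2 + 12*w - 56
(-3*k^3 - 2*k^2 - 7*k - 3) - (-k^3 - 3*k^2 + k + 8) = -2*k^3 + k^2 - 8*k - 11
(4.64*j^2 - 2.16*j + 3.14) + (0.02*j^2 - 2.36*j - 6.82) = 4.66*j^2 - 4.52*j - 3.68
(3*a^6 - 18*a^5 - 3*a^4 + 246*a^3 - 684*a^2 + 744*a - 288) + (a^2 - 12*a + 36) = 3*a^6 - 18*a^5 - 3*a^4 + 246*a^3 - 683*a^2 + 732*a - 252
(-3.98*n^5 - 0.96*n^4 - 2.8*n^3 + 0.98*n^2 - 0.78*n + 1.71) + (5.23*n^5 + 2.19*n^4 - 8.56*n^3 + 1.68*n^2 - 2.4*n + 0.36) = 1.25*n^5 + 1.23*n^4 - 11.36*n^3 + 2.66*n^2 - 3.18*n + 2.07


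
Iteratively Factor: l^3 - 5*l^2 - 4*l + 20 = (l + 2)*(l^2 - 7*l + 10) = (l - 2)*(l + 2)*(l - 5)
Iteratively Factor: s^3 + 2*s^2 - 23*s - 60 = (s + 4)*(s^2 - 2*s - 15) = (s + 3)*(s + 4)*(s - 5)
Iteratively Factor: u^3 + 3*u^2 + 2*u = (u + 1)*(u^2 + 2*u) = (u + 1)*(u + 2)*(u)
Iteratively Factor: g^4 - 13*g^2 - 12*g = (g + 1)*(g^3 - g^2 - 12*g) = g*(g + 1)*(g^2 - g - 12) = g*(g - 4)*(g + 1)*(g + 3)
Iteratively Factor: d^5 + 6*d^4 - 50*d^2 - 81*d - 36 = (d - 3)*(d^4 + 9*d^3 + 27*d^2 + 31*d + 12) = (d - 3)*(d + 3)*(d^3 + 6*d^2 + 9*d + 4) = (d - 3)*(d + 1)*(d + 3)*(d^2 + 5*d + 4) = (d - 3)*(d + 1)^2*(d + 3)*(d + 4)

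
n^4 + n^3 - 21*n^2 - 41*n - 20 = (n - 5)*(n + 1)^2*(n + 4)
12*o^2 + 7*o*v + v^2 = (3*o + v)*(4*o + v)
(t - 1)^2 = t^2 - 2*t + 1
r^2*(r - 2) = r^3 - 2*r^2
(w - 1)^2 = w^2 - 2*w + 1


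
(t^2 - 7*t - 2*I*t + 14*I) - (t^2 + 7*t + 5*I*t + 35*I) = -14*t - 7*I*t - 21*I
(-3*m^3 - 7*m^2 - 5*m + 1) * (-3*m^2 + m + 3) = 9*m^5 + 18*m^4 - m^3 - 29*m^2 - 14*m + 3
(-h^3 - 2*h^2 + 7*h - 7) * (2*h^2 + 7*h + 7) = -2*h^5 - 11*h^4 - 7*h^3 + 21*h^2 - 49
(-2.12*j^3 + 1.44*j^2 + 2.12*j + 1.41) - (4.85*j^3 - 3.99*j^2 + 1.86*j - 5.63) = -6.97*j^3 + 5.43*j^2 + 0.26*j + 7.04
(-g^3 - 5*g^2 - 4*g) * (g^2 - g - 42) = -g^5 - 4*g^4 + 43*g^3 + 214*g^2 + 168*g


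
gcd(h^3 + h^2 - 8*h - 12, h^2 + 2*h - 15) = h - 3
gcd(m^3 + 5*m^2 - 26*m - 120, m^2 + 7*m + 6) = m + 6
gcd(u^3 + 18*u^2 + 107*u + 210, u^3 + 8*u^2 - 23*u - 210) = u^2 + 13*u + 42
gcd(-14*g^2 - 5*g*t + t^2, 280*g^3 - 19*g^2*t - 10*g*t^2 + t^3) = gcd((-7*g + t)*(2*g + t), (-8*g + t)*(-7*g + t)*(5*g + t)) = -7*g + t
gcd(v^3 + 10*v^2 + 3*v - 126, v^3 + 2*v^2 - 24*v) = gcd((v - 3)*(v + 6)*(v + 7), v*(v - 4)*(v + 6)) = v + 6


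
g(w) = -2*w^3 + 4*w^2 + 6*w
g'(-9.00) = -552.00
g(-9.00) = 1728.00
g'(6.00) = -162.00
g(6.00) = -252.00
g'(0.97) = 8.11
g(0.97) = 7.76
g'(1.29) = 6.34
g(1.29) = 10.10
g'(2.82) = -19.15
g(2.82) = 3.88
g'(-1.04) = -8.81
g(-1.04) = 0.34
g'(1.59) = 3.55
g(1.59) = 11.61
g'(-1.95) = -32.42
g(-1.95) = 18.34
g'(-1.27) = -13.84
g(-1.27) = 2.93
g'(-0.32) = 2.83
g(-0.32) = -1.44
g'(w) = -6*w^2 + 8*w + 6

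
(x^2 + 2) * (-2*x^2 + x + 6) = -2*x^4 + x^3 + 2*x^2 + 2*x + 12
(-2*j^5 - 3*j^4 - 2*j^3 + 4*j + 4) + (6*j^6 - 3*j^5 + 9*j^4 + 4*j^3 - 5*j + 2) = 6*j^6 - 5*j^5 + 6*j^4 + 2*j^3 - j + 6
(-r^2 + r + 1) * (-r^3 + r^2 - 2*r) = r^5 - 2*r^4 + 2*r^3 - r^2 - 2*r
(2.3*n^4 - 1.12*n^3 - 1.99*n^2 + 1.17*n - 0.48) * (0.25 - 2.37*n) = -5.451*n^5 + 3.2294*n^4 + 4.4363*n^3 - 3.2704*n^2 + 1.4301*n - 0.12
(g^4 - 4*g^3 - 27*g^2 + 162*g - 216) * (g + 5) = g^5 + g^4 - 47*g^3 + 27*g^2 + 594*g - 1080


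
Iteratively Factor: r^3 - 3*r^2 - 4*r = (r - 4)*(r^2 + r) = r*(r - 4)*(r + 1)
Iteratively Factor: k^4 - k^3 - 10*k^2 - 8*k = (k + 2)*(k^3 - 3*k^2 - 4*k) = k*(k + 2)*(k^2 - 3*k - 4) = k*(k + 1)*(k + 2)*(k - 4)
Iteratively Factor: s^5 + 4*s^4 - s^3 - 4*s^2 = (s + 1)*(s^4 + 3*s^3 - 4*s^2) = s*(s + 1)*(s^3 + 3*s^2 - 4*s) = s*(s + 1)*(s + 4)*(s^2 - s) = s*(s - 1)*(s + 1)*(s + 4)*(s)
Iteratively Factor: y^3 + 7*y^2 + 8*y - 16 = (y + 4)*(y^2 + 3*y - 4) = (y - 1)*(y + 4)*(y + 4)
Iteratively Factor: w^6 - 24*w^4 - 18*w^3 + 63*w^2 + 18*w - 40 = (w + 2)*(w^5 - 2*w^4 - 20*w^3 + 22*w^2 + 19*w - 20) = (w - 5)*(w + 2)*(w^4 + 3*w^3 - 5*w^2 - 3*w + 4) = (w - 5)*(w - 1)*(w + 2)*(w^3 + 4*w^2 - w - 4) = (w - 5)*(w - 1)*(w + 1)*(w + 2)*(w^2 + 3*w - 4) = (w - 5)*(w - 1)*(w + 1)*(w + 2)*(w + 4)*(w - 1)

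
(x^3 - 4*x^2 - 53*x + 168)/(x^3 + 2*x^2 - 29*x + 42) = (x - 8)/(x - 2)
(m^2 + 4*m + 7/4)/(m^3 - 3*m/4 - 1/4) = (2*m + 7)/(2*m^2 - m - 1)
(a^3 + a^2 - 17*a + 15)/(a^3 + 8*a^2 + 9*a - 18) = (a^2 + 2*a - 15)/(a^2 + 9*a + 18)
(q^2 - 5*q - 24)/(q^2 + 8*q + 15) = (q - 8)/(q + 5)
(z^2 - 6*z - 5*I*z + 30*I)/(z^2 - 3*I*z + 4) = (z^2 - 6*z - 5*I*z + 30*I)/(z^2 - 3*I*z + 4)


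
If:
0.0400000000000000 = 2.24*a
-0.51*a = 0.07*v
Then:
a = 0.02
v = -0.13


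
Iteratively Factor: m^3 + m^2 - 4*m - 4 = (m + 1)*(m^2 - 4) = (m + 1)*(m + 2)*(m - 2)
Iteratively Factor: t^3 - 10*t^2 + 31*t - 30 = (t - 3)*(t^2 - 7*t + 10) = (t - 5)*(t - 3)*(t - 2)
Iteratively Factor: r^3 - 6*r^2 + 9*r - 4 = (r - 1)*(r^2 - 5*r + 4) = (r - 1)^2*(r - 4)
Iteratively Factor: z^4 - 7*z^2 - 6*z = (z - 3)*(z^3 + 3*z^2 + 2*z) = z*(z - 3)*(z^2 + 3*z + 2) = z*(z - 3)*(z + 2)*(z + 1)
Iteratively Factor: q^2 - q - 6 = (q + 2)*(q - 3)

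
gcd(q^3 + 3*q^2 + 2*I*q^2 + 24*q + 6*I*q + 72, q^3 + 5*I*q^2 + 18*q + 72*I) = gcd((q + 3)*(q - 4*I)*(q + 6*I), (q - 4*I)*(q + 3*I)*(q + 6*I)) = q^2 + 2*I*q + 24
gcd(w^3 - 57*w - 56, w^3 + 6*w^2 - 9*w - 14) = w^2 + 8*w + 7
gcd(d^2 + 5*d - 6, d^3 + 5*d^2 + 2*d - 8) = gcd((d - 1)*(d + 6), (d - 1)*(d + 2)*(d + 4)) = d - 1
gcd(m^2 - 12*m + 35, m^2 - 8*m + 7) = m - 7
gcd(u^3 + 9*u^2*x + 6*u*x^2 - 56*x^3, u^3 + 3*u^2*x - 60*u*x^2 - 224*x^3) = u^2 + 11*u*x + 28*x^2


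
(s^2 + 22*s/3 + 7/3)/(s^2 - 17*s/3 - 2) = (s + 7)/(s - 6)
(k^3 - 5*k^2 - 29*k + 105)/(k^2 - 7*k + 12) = (k^2 - 2*k - 35)/(k - 4)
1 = 1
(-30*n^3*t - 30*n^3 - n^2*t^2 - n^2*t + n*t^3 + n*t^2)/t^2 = -30*n^3/t - 30*n^3/t^2 - n^2 - n^2/t + n*t + n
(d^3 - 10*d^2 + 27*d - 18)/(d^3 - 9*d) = (d^2 - 7*d + 6)/(d*(d + 3))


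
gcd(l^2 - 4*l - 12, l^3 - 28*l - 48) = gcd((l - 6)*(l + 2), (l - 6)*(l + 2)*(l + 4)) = l^2 - 4*l - 12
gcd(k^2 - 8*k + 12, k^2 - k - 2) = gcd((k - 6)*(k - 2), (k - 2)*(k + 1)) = k - 2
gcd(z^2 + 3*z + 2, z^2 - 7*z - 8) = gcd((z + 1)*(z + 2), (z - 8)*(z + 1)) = z + 1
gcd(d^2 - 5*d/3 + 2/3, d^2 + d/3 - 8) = 1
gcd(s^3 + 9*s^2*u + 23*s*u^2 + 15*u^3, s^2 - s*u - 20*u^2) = 1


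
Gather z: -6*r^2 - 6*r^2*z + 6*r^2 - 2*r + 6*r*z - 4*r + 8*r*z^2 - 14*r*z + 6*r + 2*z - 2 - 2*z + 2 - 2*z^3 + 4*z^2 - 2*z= -2*z^3 + z^2*(8*r + 4) + z*(-6*r^2 - 8*r - 2)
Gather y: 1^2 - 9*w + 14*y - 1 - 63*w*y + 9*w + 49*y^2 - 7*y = 49*y^2 + y*(7 - 63*w)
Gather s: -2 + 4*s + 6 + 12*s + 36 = 16*s + 40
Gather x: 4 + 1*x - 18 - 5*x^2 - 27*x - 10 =-5*x^2 - 26*x - 24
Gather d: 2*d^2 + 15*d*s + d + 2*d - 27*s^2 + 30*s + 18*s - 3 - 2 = 2*d^2 + d*(15*s + 3) - 27*s^2 + 48*s - 5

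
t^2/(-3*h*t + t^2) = t/(-3*h + t)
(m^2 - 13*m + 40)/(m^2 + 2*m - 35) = (m - 8)/(m + 7)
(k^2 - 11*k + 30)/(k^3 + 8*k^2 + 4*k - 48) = (k^2 - 11*k + 30)/(k^3 + 8*k^2 + 4*k - 48)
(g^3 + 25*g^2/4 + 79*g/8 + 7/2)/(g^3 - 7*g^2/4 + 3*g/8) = (8*g^3 + 50*g^2 + 79*g + 28)/(g*(8*g^2 - 14*g + 3))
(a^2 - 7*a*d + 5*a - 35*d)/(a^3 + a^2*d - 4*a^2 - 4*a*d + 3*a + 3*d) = (a^2 - 7*a*d + 5*a - 35*d)/(a^3 + a^2*d - 4*a^2 - 4*a*d + 3*a + 3*d)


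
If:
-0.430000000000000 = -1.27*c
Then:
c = 0.34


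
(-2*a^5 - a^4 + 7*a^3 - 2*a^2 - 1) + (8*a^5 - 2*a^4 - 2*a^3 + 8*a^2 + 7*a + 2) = 6*a^5 - 3*a^4 + 5*a^3 + 6*a^2 + 7*a + 1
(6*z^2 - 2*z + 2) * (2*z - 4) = 12*z^3 - 28*z^2 + 12*z - 8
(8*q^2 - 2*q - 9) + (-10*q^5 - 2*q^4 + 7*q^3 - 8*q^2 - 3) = -10*q^5 - 2*q^4 + 7*q^3 - 2*q - 12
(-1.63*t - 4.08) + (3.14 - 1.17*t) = -2.8*t - 0.94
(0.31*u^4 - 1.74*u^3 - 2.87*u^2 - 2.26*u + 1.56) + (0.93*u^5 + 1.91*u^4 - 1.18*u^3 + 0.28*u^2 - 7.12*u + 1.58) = 0.93*u^5 + 2.22*u^4 - 2.92*u^3 - 2.59*u^2 - 9.38*u + 3.14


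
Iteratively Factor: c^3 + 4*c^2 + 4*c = (c)*(c^2 + 4*c + 4) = c*(c + 2)*(c + 2)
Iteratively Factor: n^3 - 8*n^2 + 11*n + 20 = (n - 5)*(n^2 - 3*n - 4) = (n - 5)*(n - 4)*(n + 1)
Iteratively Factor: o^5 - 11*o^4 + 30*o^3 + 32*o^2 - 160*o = (o + 2)*(o^4 - 13*o^3 + 56*o^2 - 80*o) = (o - 4)*(o + 2)*(o^3 - 9*o^2 + 20*o) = o*(o - 4)*(o + 2)*(o^2 - 9*o + 20) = o*(o - 5)*(o - 4)*(o + 2)*(o - 4)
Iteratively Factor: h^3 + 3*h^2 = (h + 3)*(h^2) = h*(h + 3)*(h)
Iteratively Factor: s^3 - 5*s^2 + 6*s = (s - 2)*(s^2 - 3*s) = s*(s - 2)*(s - 3)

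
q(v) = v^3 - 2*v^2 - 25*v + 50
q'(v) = 3*v^2 - 4*v - 25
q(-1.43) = 78.74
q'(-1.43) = -13.15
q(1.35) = 15.07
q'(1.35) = -24.93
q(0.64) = 33.44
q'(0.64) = -26.33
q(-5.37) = -28.28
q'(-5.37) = 82.99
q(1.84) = 3.46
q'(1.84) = -22.20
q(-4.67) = 21.28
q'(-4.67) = 59.11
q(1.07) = 22.19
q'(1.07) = -25.85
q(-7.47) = -291.68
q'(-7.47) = 172.28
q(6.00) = 44.00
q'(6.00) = 59.00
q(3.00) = -16.00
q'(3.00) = -10.00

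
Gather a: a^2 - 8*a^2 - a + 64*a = -7*a^2 + 63*a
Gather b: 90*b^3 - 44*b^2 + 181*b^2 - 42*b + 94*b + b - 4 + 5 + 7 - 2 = 90*b^3 + 137*b^2 + 53*b + 6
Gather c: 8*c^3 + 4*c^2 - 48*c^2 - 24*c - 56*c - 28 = 8*c^3 - 44*c^2 - 80*c - 28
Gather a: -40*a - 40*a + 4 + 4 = 8 - 80*a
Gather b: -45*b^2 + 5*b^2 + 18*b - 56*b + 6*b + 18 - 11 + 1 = -40*b^2 - 32*b + 8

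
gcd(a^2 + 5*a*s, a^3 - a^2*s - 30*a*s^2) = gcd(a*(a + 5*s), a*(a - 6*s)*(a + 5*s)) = a^2 + 5*a*s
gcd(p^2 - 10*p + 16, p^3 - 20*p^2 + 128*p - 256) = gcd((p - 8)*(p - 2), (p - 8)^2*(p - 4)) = p - 8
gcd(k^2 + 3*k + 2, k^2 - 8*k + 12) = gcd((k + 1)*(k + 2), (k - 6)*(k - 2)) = 1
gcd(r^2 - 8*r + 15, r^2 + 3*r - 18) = r - 3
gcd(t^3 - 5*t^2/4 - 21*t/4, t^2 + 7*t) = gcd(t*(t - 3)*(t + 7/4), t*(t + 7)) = t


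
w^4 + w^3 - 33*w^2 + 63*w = w*(w - 3)^2*(w + 7)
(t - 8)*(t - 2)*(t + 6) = t^3 - 4*t^2 - 44*t + 96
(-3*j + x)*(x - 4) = -3*j*x + 12*j + x^2 - 4*x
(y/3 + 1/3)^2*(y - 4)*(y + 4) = y^4/9 + 2*y^3/9 - 5*y^2/3 - 32*y/9 - 16/9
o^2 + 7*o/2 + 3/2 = (o + 1/2)*(o + 3)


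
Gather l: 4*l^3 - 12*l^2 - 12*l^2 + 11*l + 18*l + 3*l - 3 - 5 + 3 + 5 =4*l^3 - 24*l^2 + 32*l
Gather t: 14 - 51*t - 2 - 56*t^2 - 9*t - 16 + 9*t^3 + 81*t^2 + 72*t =9*t^3 + 25*t^2 + 12*t - 4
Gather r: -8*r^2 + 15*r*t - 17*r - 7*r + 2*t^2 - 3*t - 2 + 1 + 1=-8*r^2 + r*(15*t - 24) + 2*t^2 - 3*t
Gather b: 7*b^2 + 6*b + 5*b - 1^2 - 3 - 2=7*b^2 + 11*b - 6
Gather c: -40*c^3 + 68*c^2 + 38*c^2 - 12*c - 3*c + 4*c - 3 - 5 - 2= -40*c^3 + 106*c^2 - 11*c - 10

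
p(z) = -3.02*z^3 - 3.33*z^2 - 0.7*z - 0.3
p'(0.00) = -0.70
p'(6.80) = -464.92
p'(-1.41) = -9.32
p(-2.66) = 34.84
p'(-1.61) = -13.46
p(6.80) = -1108.62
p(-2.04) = 12.91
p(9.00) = -2477.91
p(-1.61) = 4.80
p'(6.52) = -429.27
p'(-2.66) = -47.09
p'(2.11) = -55.09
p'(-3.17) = -70.63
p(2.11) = -44.97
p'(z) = -9.06*z^2 - 6.66*z - 0.7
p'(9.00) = -794.50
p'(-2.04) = -24.82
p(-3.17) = 64.66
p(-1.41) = 2.53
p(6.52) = -983.47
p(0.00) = -0.30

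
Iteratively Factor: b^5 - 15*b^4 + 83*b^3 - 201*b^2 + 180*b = (b - 3)*(b^4 - 12*b^3 + 47*b^2 - 60*b) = b*(b - 3)*(b^3 - 12*b^2 + 47*b - 60) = b*(b - 5)*(b - 3)*(b^2 - 7*b + 12) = b*(b - 5)*(b - 3)^2*(b - 4)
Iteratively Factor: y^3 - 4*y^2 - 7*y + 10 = (y - 5)*(y^2 + y - 2) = (y - 5)*(y + 2)*(y - 1)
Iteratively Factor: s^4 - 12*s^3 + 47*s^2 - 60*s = (s - 4)*(s^3 - 8*s^2 + 15*s) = (s - 4)*(s - 3)*(s^2 - 5*s) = s*(s - 4)*(s - 3)*(s - 5)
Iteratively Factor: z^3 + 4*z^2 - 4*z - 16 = (z - 2)*(z^2 + 6*z + 8) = (z - 2)*(z + 2)*(z + 4)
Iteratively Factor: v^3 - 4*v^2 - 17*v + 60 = (v - 3)*(v^2 - v - 20) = (v - 3)*(v + 4)*(v - 5)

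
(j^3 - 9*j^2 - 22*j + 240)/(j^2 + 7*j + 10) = (j^2 - 14*j + 48)/(j + 2)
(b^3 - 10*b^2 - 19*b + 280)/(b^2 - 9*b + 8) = (b^2 - 2*b - 35)/(b - 1)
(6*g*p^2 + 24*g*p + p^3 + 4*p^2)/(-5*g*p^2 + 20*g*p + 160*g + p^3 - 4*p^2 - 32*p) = p*(6*g + p)/(-5*g*p + 40*g + p^2 - 8*p)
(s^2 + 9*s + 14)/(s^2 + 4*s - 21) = (s + 2)/(s - 3)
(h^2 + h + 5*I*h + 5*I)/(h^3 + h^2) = (h + 5*I)/h^2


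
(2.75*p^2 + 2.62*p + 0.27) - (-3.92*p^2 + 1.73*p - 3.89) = 6.67*p^2 + 0.89*p + 4.16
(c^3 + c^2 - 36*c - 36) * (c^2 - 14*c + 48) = c^5 - 13*c^4 - 2*c^3 + 516*c^2 - 1224*c - 1728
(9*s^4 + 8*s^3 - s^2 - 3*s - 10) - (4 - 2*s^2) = 9*s^4 + 8*s^3 + s^2 - 3*s - 14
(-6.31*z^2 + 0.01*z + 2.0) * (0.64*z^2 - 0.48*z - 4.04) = -4.0384*z^4 + 3.0352*z^3 + 26.7676*z^2 - 1.0004*z - 8.08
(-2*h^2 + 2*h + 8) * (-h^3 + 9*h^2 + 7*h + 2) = 2*h^5 - 20*h^4 - 4*h^3 + 82*h^2 + 60*h + 16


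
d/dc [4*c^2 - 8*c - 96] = 8*c - 8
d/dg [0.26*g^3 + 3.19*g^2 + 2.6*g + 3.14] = 0.78*g^2 + 6.38*g + 2.6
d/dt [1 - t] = -1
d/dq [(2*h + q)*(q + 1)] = 2*h + 2*q + 1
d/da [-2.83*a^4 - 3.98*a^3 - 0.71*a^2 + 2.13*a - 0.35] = -11.32*a^3 - 11.94*a^2 - 1.42*a + 2.13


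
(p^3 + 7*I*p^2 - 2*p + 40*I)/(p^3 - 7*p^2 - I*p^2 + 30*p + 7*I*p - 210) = (p^2 + 2*I*p + 8)/(p^2 - p*(7 + 6*I) + 42*I)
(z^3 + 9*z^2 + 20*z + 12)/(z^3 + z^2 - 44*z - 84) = (z + 1)/(z - 7)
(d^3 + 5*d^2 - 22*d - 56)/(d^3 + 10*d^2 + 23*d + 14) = (d - 4)/(d + 1)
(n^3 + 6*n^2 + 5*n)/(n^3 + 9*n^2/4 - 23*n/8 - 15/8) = 8*n*(n^2 + 6*n + 5)/(8*n^3 + 18*n^2 - 23*n - 15)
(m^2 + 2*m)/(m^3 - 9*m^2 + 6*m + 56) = m/(m^2 - 11*m + 28)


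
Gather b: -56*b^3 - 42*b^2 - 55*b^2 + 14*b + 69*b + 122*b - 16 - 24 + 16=-56*b^3 - 97*b^2 + 205*b - 24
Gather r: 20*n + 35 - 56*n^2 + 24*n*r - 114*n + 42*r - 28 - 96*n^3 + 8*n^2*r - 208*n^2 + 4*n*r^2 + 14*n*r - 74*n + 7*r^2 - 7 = -96*n^3 - 264*n^2 - 168*n + r^2*(4*n + 7) + r*(8*n^2 + 38*n + 42)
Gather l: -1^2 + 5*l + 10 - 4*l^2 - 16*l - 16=-4*l^2 - 11*l - 7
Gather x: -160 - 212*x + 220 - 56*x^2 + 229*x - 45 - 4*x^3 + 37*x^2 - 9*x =-4*x^3 - 19*x^2 + 8*x + 15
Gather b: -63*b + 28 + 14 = 42 - 63*b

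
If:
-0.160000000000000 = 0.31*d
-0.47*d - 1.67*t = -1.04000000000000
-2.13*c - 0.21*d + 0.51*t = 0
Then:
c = 0.23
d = -0.52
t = 0.77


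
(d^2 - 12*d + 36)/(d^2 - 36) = (d - 6)/(d + 6)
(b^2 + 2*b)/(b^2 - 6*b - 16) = b/(b - 8)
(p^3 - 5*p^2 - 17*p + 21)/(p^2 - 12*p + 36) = (p^3 - 5*p^2 - 17*p + 21)/(p^2 - 12*p + 36)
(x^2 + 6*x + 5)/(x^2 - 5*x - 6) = (x + 5)/(x - 6)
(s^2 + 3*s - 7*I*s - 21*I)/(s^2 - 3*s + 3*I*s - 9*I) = (s^2 + s*(3 - 7*I) - 21*I)/(s^2 + 3*s*(-1 + I) - 9*I)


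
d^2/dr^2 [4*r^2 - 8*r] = 8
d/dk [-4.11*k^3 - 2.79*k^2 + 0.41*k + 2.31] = -12.33*k^2 - 5.58*k + 0.41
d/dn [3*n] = 3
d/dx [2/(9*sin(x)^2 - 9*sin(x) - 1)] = 18*(1 - 2*sin(x))*cos(x)/(-9*sin(x)^2 + 9*sin(x) + 1)^2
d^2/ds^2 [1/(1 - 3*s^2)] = 6*(-9*s^2 - 1)/(3*s^2 - 1)^3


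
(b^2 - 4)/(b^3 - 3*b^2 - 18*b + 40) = (b + 2)/(b^2 - b - 20)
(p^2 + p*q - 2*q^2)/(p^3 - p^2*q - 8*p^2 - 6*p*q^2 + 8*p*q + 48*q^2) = (p - q)/(p^2 - 3*p*q - 8*p + 24*q)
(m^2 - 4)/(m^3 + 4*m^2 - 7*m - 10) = (m + 2)/(m^2 + 6*m + 5)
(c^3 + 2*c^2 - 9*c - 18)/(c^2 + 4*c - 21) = (c^2 + 5*c + 6)/(c + 7)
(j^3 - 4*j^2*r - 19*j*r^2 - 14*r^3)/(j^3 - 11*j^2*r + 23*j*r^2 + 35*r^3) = (-j - 2*r)/(-j + 5*r)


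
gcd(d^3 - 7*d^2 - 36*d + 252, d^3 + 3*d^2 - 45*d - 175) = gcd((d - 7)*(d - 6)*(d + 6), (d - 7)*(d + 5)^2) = d - 7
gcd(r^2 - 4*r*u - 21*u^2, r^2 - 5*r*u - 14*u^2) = r - 7*u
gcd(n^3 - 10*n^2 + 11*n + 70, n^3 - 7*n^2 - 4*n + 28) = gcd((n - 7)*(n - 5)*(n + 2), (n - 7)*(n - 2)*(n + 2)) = n^2 - 5*n - 14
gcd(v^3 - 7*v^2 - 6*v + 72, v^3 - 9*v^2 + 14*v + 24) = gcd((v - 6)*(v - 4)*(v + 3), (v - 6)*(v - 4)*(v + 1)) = v^2 - 10*v + 24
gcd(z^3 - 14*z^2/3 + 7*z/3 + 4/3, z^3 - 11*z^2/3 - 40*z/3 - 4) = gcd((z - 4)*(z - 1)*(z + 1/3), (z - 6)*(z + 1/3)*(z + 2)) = z + 1/3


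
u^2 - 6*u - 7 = (u - 7)*(u + 1)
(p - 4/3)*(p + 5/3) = p^2 + p/3 - 20/9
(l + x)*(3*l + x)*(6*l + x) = 18*l^3 + 27*l^2*x + 10*l*x^2 + x^3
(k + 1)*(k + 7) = k^2 + 8*k + 7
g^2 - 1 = (g - 1)*(g + 1)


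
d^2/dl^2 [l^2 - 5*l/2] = 2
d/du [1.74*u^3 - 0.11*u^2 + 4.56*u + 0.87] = 5.22*u^2 - 0.22*u + 4.56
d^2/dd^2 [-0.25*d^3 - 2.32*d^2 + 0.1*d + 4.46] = -1.5*d - 4.64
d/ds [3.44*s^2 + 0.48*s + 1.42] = 6.88*s + 0.48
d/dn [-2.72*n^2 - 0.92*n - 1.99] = -5.44*n - 0.92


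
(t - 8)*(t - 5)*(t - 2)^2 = t^4 - 17*t^3 + 96*t^2 - 212*t + 160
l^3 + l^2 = l^2*(l + 1)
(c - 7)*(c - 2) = c^2 - 9*c + 14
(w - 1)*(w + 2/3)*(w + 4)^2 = w^4 + 23*w^3/3 + 38*w^2/3 - 32*w/3 - 32/3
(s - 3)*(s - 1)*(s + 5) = s^3 + s^2 - 17*s + 15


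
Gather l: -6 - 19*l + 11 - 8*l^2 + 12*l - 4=-8*l^2 - 7*l + 1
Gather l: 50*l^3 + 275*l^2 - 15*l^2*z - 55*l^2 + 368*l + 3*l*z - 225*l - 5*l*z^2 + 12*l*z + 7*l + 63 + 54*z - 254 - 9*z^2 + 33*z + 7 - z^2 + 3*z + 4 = 50*l^3 + l^2*(220 - 15*z) + l*(-5*z^2 + 15*z + 150) - 10*z^2 + 90*z - 180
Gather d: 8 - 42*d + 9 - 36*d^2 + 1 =-36*d^2 - 42*d + 18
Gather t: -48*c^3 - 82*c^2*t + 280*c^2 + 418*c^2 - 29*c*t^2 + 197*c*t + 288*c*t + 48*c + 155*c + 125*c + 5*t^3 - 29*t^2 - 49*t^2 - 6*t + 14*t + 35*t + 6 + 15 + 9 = -48*c^3 + 698*c^2 + 328*c + 5*t^3 + t^2*(-29*c - 78) + t*(-82*c^2 + 485*c + 43) + 30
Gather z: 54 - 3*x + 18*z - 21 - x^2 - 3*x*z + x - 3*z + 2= -x^2 - 2*x + z*(15 - 3*x) + 35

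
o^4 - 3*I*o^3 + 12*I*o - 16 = (o - 2)*(o + 2)*(o - 4*I)*(o + I)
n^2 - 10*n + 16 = (n - 8)*(n - 2)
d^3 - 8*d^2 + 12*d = d*(d - 6)*(d - 2)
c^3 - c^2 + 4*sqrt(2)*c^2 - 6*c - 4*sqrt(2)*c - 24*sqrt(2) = (c - 3)*(c + 2)*(c + 4*sqrt(2))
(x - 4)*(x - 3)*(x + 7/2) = x^3 - 7*x^2/2 - 25*x/2 + 42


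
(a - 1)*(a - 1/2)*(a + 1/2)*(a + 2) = a^4 + a^3 - 9*a^2/4 - a/4 + 1/2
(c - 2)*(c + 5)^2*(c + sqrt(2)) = c^4 + sqrt(2)*c^3 + 8*c^3 + 5*c^2 + 8*sqrt(2)*c^2 - 50*c + 5*sqrt(2)*c - 50*sqrt(2)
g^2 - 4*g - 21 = (g - 7)*(g + 3)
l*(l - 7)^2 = l^3 - 14*l^2 + 49*l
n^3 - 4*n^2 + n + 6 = (n - 3)*(n - 2)*(n + 1)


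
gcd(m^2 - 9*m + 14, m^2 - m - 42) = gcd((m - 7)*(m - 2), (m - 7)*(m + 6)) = m - 7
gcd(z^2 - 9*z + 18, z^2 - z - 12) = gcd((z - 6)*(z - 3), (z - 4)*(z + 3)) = 1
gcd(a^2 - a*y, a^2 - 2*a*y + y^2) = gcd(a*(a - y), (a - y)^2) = -a + y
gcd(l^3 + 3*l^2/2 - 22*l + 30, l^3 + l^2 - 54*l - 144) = l + 6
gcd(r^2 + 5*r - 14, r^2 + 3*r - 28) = r + 7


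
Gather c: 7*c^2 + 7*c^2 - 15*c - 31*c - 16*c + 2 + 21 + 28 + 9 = 14*c^2 - 62*c + 60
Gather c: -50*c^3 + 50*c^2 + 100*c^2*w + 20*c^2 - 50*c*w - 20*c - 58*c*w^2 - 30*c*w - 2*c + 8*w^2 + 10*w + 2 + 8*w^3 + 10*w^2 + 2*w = -50*c^3 + c^2*(100*w + 70) + c*(-58*w^2 - 80*w - 22) + 8*w^3 + 18*w^2 + 12*w + 2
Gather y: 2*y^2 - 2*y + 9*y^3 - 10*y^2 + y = 9*y^3 - 8*y^2 - y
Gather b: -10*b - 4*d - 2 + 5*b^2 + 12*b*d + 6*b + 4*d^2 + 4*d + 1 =5*b^2 + b*(12*d - 4) + 4*d^2 - 1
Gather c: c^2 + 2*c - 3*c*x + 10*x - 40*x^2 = c^2 + c*(2 - 3*x) - 40*x^2 + 10*x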